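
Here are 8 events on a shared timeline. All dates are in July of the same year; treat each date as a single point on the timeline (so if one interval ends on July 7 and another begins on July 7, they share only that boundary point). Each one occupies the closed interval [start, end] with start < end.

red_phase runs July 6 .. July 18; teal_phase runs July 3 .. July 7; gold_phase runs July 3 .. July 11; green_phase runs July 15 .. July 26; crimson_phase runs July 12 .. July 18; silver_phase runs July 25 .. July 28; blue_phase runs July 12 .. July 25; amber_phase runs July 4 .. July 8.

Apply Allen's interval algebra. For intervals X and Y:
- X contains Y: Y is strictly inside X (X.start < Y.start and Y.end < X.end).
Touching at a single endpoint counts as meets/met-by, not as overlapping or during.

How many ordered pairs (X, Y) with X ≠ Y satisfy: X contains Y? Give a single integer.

1

Checking all 56 ordered pairs for relation 'contains'; matching pairs in alphabetical order:
(gold_phase, amber_phase): gold_phase contains amber_phase ✓
Count: 1.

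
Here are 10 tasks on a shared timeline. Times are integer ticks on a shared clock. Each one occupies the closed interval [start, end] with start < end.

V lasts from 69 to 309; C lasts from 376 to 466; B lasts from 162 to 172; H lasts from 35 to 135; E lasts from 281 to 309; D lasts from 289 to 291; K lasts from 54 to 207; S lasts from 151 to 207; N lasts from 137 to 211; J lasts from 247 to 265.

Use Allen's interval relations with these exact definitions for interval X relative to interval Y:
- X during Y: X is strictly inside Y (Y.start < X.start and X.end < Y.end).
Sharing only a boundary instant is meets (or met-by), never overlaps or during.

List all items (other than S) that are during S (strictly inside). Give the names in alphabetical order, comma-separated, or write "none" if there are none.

Target S = [151, 207].
B [162, 172] → during → yes.
C [376, 466] → after → no.
D [289, 291] → after → no.
E [281, 309] → after → no.
H [35, 135] → before → no.
J [247, 265] → after → no.
K [54, 207] → finished-by → no.
N [137, 211] → contains → no.
V [69, 309] → contains → no.
Result: B.

B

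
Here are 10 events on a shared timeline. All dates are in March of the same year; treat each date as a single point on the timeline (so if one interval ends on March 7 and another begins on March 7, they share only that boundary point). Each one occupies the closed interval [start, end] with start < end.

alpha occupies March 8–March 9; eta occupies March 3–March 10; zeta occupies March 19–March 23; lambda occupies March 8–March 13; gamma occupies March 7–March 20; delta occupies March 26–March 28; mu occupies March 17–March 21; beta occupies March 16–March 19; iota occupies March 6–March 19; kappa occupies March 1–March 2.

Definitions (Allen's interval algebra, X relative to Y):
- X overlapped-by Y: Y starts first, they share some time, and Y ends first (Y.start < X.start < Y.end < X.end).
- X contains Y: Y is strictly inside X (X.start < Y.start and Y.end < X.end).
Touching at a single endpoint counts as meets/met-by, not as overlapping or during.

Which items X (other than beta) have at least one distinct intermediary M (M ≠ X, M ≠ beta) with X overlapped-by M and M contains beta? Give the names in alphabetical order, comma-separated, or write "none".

mu, zeta

Target beta = [March 16, March 19].
Intermediaries M with M contains beta: gamma.
Via gamma — items with X overlapped-by gamma: mu, zeta.
Union: mu, zeta.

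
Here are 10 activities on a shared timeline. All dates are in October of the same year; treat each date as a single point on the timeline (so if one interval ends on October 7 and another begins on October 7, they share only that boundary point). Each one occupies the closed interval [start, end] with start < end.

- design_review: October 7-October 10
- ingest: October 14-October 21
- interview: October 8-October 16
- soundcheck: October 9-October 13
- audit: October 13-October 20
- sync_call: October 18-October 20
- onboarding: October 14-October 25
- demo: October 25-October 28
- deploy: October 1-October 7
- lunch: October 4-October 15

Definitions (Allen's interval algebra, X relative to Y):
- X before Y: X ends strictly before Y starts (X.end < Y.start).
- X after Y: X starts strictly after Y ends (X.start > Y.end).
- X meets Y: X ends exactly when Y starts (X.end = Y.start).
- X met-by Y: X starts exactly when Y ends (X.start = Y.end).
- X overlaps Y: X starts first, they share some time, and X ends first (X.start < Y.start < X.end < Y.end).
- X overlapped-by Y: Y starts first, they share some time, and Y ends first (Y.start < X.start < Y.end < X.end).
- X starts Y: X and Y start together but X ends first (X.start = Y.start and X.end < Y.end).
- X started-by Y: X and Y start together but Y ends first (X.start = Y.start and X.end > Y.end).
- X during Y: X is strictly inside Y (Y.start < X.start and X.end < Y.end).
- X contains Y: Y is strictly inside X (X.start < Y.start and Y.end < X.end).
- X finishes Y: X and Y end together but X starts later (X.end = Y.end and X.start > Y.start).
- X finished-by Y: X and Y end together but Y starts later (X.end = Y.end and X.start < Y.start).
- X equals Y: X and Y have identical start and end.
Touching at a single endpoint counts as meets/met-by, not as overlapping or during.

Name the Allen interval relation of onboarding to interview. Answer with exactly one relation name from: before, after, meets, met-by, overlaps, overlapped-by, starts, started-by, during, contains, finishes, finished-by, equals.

onboarding = [October 14, October 25]; interview = [October 8, October 16].
Compare endpoints: onboarding.start > interview.start, onboarding.start < interview.end, onboarding.end > interview.start, onboarding.end > interview.end.
That pattern is 'overlapped-by'.

overlapped-by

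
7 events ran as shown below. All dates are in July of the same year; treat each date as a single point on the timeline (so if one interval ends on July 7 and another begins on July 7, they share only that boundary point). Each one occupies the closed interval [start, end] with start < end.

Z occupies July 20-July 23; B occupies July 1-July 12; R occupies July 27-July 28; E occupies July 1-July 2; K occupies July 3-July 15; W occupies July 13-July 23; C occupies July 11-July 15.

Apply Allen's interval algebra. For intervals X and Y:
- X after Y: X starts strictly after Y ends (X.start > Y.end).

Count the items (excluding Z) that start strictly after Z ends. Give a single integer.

Target Z = [July 20, July 23].
B [July 1, July 12] → before → no.
C [July 11, July 15] → before → no.
E [July 1, July 2] → before → no.
K [July 3, July 15] → before → no.
R [July 27, July 28] → after → counts.
W [July 13, July 23] → finished-by → no.
Total: 1.

1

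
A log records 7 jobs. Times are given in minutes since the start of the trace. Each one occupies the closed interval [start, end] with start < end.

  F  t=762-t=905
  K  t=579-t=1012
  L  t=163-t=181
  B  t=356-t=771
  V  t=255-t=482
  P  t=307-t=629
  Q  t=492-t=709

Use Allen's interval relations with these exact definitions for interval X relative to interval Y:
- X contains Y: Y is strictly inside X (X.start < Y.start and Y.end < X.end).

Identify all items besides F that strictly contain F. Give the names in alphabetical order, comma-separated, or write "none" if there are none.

Target F = [t=762, t=905].
B [t=356, t=771] → overlaps → no.
K [t=579, t=1012] → contains → yes.
L [t=163, t=181] → before → no.
P [t=307, t=629] → before → no.
Q [t=492, t=709] → before → no.
V [t=255, t=482] → before → no.
Result: K.

K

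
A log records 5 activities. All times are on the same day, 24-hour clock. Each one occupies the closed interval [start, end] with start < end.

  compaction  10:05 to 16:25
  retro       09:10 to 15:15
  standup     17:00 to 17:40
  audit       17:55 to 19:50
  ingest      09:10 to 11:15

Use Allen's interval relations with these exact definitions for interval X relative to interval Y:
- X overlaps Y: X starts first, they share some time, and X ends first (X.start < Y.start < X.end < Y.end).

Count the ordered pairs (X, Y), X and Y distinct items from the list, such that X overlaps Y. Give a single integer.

Checking all 20 ordered pairs for relation 'overlaps'; matching pairs in alphabetical order:
(ingest, compaction): ingest overlaps compaction ✓
(retro, compaction): retro overlaps compaction ✓
Count: 2.

2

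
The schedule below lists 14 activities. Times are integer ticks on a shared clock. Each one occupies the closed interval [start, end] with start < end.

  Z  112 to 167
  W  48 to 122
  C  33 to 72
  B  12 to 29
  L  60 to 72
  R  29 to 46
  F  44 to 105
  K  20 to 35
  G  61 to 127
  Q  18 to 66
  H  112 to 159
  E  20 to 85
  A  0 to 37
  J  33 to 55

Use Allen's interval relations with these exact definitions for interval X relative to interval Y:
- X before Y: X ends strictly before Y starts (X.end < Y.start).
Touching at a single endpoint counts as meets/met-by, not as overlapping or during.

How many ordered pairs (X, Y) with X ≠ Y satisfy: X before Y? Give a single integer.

39

Checking all 182 ordered pairs for relation 'before'; matching pairs in alphabetical order:
(A, F): A before F ✓
(A, G): A before G ✓
(A, H): A before H ✓
(A, L): A before L ✓
(A, W): A before W ✓
(A, Z): A before Z ✓
(B, C): B before C ✓
(B, F): B before F ✓
(B, G): B before G ✓
(B, H): B before H ✓
(B, J): B before J ✓
(B, L): B before L ✓
(B, W): B before W ✓
(B, Z): B before Z ✓
(C, H): C before H ✓
(C, Z): C before Z ✓
(E, H): E before H ✓
(E, Z): E before Z ✓
(F, H): F before H ✓
(F, Z): F before Z ✓
(J, G): J before G ✓
(J, H): J before H ✓
(J, L): J before L ✓
(J, Z): J before Z ✓
... plus 15 further pairs not listed.
Count: 39.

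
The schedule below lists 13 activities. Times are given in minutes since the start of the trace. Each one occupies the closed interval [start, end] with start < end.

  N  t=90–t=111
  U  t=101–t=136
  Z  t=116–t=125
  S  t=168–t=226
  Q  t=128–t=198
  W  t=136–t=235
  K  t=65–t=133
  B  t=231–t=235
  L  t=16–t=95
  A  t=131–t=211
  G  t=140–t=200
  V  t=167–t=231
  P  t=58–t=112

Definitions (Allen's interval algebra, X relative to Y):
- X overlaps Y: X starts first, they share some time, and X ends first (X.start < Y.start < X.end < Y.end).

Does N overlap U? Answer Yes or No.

N = [t=90, t=111], U = [t=101, t=136].
Actual relation of N to U: overlaps.
Asked whether 'overlaps' holds → Yes.

Yes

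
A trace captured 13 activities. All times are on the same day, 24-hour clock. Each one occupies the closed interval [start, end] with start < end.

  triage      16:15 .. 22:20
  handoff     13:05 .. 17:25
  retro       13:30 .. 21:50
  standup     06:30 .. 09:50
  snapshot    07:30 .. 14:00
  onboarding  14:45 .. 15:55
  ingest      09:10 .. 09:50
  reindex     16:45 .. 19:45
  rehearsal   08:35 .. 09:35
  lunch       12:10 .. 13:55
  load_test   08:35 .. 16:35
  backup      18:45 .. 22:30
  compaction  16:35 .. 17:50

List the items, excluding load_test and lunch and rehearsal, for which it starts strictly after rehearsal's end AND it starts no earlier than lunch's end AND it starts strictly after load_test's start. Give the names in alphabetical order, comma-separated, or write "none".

backup, compaction, onboarding, reindex, triage

Conditions: its start is strictly after rehearsal's end (X.start > 09:35) AND its start is no earlier than lunch's end (X.start >= 13:55) AND its start is strictly after load_test's start (X.start > 08:35).
backup: start 18:45 > 09:35? ✓; start 18:45 >= 13:55? ✓; start 18:45 > 08:35? ✓ → yes.
compaction: start 16:35 > 09:35? ✓; start 16:35 >= 13:55? ✓; start 16:35 > 08:35? ✓ → yes.
handoff: start 13:05 > 09:35? ✓; start 13:05 >= 13:55? ✗; start 13:05 > 08:35? ✓ → no.
ingest: start 09:10 > 09:35? ✗; start 09:10 >= 13:55? ✗; start 09:10 > 08:35? ✓ → no.
onboarding: start 14:45 > 09:35? ✓; start 14:45 >= 13:55? ✓; start 14:45 > 08:35? ✓ → yes.
reindex: start 16:45 > 09:35? ✓; start 16:45 >= 13:55? ✓; start 16:45 > 08:35? ✓ → yes.
retro: start 13:30 > 09:35? ✓; start 13:30 >= 13:55? ✗; start 13:30 > 08:35? ✓ → no.
snapshot: start 07:30 > 09:35? ✗; start 07:30 >= 13:55? ✗; start 07:30 > 08:35? ✗ → no.
standup: start 06:30 > 09:35? ✗; start 06:30 >= 13:55? ✗; start 06:30 > 08:35? ✗ → no.
triage: start 16:15 > 09:35? ✓; start 16:15 >= 13:55? ✓; start 16:15 > 08:35? ✓ → yes.
Result: backup, compaction, onboarding, reindex, triage.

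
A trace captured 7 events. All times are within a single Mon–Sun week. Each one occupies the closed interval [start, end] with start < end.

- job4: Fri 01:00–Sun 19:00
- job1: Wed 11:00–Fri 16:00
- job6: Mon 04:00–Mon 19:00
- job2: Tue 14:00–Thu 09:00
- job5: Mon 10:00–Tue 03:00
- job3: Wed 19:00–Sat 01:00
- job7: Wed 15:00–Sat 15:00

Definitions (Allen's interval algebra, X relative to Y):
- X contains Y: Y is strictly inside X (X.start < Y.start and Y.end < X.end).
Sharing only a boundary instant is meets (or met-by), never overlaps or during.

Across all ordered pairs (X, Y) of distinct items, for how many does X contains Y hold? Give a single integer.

Checking all 42 ordered pairs for relation 'contains'; matching pairs in alphabetical order:
(job7, job3): job7 contains job3 ✓
Count: 1.

1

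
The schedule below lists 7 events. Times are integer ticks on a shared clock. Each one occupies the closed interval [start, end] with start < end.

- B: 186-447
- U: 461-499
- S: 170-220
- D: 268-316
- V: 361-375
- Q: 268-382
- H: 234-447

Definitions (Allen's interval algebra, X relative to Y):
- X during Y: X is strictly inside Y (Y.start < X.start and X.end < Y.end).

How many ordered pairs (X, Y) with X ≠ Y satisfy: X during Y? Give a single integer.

Checking all 42 ordered pairs for relation 'during'; matching pairs in alphabetical order:
(D, B): D during B ✓
(D, H): D during H ✓
(Q, B): Q during B ✓
(Q, H): Q during H ✓
(V, B): V during B ✓
(V, H): V during H ✓
(V, Q): V during Q ✓
Count: 7.

7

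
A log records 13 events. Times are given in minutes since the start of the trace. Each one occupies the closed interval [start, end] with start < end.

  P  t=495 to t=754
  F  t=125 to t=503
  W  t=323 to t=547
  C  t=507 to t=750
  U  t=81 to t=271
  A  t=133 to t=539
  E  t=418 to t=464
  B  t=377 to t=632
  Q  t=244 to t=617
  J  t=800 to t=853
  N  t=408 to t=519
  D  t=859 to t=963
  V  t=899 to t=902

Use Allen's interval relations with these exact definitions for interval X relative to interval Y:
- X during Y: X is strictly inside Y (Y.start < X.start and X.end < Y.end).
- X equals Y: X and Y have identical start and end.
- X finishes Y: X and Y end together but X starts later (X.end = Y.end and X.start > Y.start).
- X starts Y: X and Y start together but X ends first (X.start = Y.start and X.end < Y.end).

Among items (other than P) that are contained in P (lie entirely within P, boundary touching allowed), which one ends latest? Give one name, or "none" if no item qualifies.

Target P = [t=495, t=754].
A [t=133, t=539] → overlaps → excluded.
B [t=377, t=632] → overlaps → excluded.
C [t=507, t=750] → during → candidate.
D [t=859, t=963] → after → excluded.
E [t=418, t=464] → before → excluded.
F [t=125, t=503] → overlaps → excluded.
J [t=800, t=853] → after → excluded.
N [t=408, t=519] → overlaps → excluded.
Q [t=244, t=617] → overlaps → excluded.
U [t=81, t=271] → before → excluded.
V [t=899, t=902] → after → excluded.
W [t=323, t=547] → overlaps → excluded.
Among candidates, latest end is t=750 → C.

C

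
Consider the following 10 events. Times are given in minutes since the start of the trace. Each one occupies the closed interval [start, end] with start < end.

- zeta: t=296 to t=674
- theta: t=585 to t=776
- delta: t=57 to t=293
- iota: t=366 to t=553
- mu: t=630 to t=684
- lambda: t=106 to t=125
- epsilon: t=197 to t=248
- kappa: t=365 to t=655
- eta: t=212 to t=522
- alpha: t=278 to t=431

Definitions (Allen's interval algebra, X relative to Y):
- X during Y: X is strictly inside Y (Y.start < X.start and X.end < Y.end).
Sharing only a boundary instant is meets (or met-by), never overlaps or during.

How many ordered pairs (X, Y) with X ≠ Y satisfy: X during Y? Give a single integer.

Checking all 90 ordered pairs for relation 'during'; matching pairs in alphabetical order:
(alpha, eta): alpha during eta ✓
(epsilon, delta): epsilon during delta ✓
(iota, kappa): iota during kappa ✓
(iota, zeta): iota during zeta ✓
(kappa, zeta): kappa during zeta ✓
(lambda, delta): lambda during delta ✓
(mu, theta): mu during theta ✓
Count: 7.

7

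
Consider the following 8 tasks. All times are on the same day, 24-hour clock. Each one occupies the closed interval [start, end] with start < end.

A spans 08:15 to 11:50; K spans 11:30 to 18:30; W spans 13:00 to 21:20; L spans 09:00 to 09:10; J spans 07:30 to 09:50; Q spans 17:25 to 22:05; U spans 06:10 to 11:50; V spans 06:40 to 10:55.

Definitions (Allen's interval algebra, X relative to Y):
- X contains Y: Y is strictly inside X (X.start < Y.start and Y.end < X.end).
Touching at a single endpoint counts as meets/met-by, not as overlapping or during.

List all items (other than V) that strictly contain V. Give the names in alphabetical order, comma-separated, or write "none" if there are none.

U

Target V = [06:40, 10:55].
A [08:15, 11:50] → overlapped-by → no.
J [07:30, 09:50] → during → no.
K [11:30, 18:30] → after → no.
L [09:00, 09:10] → during → no.
Q [17:25, 22:05] → after → no.
U [06:10, 11:50] → contains → yes.
W [13:00, 21:20] → after → no.
Result: U.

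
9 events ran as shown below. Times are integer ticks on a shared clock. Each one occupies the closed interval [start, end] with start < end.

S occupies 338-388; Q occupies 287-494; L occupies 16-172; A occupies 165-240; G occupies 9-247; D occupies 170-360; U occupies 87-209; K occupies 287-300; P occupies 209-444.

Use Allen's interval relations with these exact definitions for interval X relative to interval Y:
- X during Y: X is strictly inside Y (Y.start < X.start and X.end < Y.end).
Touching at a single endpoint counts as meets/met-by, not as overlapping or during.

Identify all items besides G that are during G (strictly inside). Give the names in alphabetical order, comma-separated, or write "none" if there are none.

A, L, U

Target G = [9, 247].
A [165, 240] → during → yes.
D [170, 360] → overlapped-by → no.
K [287, 300] → after → no.
L [16, 172] → during → yes.
P [209, 444] → overlapped-by → no.
Q [287, 494] → after → no.
S [338, 388] → after → no.
U [87, 209] → during → yes.
Result: A, L, U.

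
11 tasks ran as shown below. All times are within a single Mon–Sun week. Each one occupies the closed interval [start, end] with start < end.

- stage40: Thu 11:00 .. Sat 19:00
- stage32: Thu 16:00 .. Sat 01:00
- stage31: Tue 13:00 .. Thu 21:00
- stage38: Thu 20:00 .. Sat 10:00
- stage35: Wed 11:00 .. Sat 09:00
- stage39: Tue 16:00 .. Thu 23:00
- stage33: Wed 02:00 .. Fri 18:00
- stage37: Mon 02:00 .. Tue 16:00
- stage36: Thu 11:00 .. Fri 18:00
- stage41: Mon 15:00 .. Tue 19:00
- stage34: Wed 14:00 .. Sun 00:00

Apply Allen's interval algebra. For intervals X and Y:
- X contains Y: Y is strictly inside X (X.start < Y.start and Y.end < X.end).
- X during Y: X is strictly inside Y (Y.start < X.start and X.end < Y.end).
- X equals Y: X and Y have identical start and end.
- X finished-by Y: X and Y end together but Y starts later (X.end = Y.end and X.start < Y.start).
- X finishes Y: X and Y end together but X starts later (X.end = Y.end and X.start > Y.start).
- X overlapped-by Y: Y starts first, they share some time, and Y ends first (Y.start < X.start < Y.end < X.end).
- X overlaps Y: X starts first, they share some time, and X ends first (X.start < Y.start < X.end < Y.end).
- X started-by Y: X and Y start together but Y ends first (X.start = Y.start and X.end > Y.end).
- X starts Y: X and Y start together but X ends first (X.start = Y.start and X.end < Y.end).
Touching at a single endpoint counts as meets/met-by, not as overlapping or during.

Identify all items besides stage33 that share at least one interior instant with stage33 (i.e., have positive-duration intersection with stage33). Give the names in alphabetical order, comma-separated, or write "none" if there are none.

stage31, stage32, stage34, stage35, stage36, stage38, stage39, stage40

Target stage33 = [Wed 02:00, Fri 18:00].
stage31 [Tue 13:00, Thu 21:00] → overlaps → yes.
stage32 [Thu 16:00, Sat 01:00] → overlapped-by → yes.
stage34 [Wed 14:00, Sun 00:00] → overlapped-by → yes.
stage35 [Wed 11:00, Sat 09:00] → overlapped-by → yes.
stage36 [Thu 11:00, Fri 18:00] → finishes → yes.
stage37 [Mon 02:00, Tue 16:00] → before → no.
stage38 [Thu 20:00, Sat 10:00] → overlapped-by → yes.
stage39 [Tue 16:00, Thu 23:00] → overlaps → yes.
stage40 [Thu 11:00, Sat 19:00] → overlapped-by → yes.
stage41 [Mon 15:00, Tue 19:00] → before → no.
Result: stage31, stage32, stage34, stage35, stage36, stage38, stage39, stage40.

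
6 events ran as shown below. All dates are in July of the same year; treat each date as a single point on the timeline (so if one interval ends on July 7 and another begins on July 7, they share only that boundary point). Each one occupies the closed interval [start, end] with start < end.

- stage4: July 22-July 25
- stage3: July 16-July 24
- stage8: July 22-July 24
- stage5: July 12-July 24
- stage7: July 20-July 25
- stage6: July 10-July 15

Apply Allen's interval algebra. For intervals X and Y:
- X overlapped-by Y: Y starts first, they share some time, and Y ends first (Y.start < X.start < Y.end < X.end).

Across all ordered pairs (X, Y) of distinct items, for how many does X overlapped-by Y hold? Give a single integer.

Checking all 30 ordered pairs for relation 'overlapped-by'; matching pairs in alphabetical order:
(stage4, stage3): stage4 overlapped-by stage3 ✓
(stage4, stage5): stage4 overlapped-by stage5 ✓
(stage5, stage6): stage5 overlapped-by stage6 ✓
(stage7, stage3): stage7 overlapped-by stage3 ✓
(stage7, stage5): stage7 overlapped-by stage5 ✓
Count: 5.

5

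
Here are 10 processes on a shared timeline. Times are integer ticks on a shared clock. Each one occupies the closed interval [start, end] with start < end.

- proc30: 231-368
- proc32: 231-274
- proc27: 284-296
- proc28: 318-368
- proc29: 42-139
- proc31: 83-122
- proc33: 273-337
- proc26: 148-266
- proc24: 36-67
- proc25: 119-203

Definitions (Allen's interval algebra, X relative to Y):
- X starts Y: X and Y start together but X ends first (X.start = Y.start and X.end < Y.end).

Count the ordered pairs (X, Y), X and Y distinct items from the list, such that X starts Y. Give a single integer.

1

Checking all 90 ordered pairs for relation 'starts'; matching pairs in alphabetical order:
(proc32, proc30): proc32 starts proc30 ✓
Count: 1.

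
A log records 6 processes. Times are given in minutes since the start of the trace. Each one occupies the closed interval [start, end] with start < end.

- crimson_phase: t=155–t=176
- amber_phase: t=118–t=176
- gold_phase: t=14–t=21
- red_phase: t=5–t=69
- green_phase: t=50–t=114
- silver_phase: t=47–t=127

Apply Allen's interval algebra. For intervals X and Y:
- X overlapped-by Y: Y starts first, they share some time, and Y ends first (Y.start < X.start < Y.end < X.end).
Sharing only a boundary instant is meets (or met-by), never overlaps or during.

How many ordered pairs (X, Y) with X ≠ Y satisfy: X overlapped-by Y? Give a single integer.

Checking all 30 ordered pairs for relation 'overlapped-by'; matching pairs in alphabetical order:
(amber_phase, silver_phase): amber_phase overlapped-by silver_phase ✓
(green_phase, red_phase): green_phase overlapped-by red_phase ✓
(silver_phase, red_phase): silver_phase overlapped-by red_phase ✓
Count: 3.

3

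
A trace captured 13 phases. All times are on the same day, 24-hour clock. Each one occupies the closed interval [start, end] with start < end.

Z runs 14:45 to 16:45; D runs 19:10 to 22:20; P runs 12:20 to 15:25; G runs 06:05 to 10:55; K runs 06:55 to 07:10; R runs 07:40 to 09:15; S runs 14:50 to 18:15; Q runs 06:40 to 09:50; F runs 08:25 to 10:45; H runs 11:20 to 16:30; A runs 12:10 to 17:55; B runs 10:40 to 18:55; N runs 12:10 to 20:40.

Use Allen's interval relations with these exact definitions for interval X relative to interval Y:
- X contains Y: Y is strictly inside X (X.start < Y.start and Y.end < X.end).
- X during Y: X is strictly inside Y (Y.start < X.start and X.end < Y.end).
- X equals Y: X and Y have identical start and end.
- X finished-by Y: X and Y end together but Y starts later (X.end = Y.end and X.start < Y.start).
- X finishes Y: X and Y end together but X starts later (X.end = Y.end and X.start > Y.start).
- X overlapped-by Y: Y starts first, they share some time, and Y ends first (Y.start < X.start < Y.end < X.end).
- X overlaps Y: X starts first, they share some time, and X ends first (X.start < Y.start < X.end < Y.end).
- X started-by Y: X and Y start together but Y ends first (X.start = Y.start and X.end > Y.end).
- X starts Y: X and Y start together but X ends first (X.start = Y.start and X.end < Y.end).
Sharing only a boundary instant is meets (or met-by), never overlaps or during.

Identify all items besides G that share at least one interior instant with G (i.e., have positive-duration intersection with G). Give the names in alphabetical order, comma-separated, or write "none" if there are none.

B, F, K, Q, R

Target G = [06:05, 10:55].
A [12:10, 17:55] → after → no.
B [10:40, 18:55] → overlapped-by → yes.
D [19:10, 22:20] → after → no.
F [08:25, 10:45] → during → yes.
H [11:20, 16:30] → after → no.
K [06:55, 07:10] → during → yes.
N [12:10, 20:40] → after → no.
P [12:20, 15:25] → after → no.
Q [06:40, 09:50] → during → yes.
R [07:40, 09:15] → during → yes.
S [14:50, 18:15] → after → no.
Z [14:45, 16:45] → after → no.
Result: B, F, K, Q, R.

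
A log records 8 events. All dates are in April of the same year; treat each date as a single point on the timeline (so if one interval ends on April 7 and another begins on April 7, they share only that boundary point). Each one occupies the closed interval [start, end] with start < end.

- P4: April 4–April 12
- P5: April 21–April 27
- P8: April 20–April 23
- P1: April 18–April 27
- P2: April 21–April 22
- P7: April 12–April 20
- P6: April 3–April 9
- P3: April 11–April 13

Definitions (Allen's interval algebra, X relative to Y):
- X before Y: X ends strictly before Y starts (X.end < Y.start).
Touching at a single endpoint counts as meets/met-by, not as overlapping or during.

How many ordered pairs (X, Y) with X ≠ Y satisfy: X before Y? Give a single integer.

Checking all 56 ordered pairs for relation 'before'; matching pairs in alphabetical order:
(P3, P1): P3 before P1 ✓
(P3, P2): P3 before P2 ✓
(P3, P5): P3 before P5 ✓
(P3, P8): P3 before P8 ✓
(P4, P1): P4 before P1 ✓
(P4, P2): P4 before P2 ✓
(P4, P5): P4 before P5 ✓
(P4, P8): P4 before P8 ✓
(P6, P1): P6 before P1 ✓
(P6, P2): P6 before P2 ✓
(P6, P3): P6 before P3 ✓
(P6, P5): P6 before P5 ✓
(P6, P7): P6 before P7 ✓
(P6, P8): P6 before P8 ✓
(P7, P2): P7 before P2 ✓
(P7, P5): P7 before P5 ✓
Count: 16.

16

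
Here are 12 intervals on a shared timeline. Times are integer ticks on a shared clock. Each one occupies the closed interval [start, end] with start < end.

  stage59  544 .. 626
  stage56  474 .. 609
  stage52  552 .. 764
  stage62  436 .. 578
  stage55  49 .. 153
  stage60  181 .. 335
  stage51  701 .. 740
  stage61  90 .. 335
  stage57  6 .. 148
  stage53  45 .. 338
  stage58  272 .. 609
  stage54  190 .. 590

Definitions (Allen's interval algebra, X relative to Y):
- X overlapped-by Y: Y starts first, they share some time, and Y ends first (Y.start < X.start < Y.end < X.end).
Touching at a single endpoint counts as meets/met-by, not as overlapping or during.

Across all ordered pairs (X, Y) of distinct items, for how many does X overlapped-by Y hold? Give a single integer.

22

Checking all 132 ordered pairs for relation 'overlapped-by'; matching pairs in alphabetical order:
(stage52, stage54): stage52 overlapped-by stage54 ✓
(stage52, stage56): stage52 overlapped-by stage56 ✓
(stage52, stage58): stage52 overlapped-by stage58 ✓
(stage52, stage59): stage52 overlapped-by stage59 ✓
(stage52, stage62): stage52 overlapped-by stage62 ✓
(stage53, stage57): stage53 overlapped-by stage57 ✓
(stage54, stage53): stage54 overlapped-by stage53 ✓
(stage54, stage60): stage54 overlapped-by stage60 ✓
(stage54, stage61): stage54 overlapped-by stage61 ✓
(stage55, stage57): stage55 overlapped-by stage57 ✓
(stage56, stage54): stage56 overlapped-by stage54 ✓
(stage56, stage62): stage56 overlapped-by stage62 ✓
(stage58, stage53): stage58 overlapped-by stage53 ✓
(stage58, stage54): stage58 overlapped-by stage54 ✓
(stage58, stage60): stage58 overlapped-by stage60 ✓
(stage58, stage61): stage58 overlapped-by stage61 ✓
(stage59, stage54): stage59 overlapped-by stage54 ✓
(stage59, stage56): stage59 overlapped-by stage56 ✓
(stage59, stage58): stage59 overlapped-by stage58 ✓
(stage59, stage62): stage59 overlapped-by stage62 ✓
(stage61, stage55): stage61 overlapped-by stage55 ✓
(stage61, stage57): stage61 overlapped-by stage57 ✓
Count: 22.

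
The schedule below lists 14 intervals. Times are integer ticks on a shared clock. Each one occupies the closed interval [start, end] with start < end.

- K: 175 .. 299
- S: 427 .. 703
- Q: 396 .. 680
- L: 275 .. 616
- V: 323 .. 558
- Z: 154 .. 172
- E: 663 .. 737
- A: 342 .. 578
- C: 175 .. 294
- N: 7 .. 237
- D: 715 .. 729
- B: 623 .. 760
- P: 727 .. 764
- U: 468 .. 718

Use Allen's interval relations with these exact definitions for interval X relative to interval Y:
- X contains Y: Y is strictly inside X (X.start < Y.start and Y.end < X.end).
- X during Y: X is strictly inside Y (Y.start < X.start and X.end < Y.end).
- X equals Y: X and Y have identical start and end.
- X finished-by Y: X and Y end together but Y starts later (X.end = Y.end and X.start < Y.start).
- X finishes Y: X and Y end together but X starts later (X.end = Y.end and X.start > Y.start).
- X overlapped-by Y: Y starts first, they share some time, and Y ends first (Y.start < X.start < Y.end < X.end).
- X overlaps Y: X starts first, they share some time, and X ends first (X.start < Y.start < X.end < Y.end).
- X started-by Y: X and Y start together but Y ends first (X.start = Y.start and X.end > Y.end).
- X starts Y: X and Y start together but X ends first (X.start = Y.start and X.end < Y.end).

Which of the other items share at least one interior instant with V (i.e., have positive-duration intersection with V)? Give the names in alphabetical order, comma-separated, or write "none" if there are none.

Target V = [323, 558].
A [342, 578] → overlapped-by → yes.
B [623, 760] → after → no.
C [175, 294] → before → no.
D [715, 729] → after → no.
E [663, 737] → after → no.
K [175, 299] → before → no.
L [275, 616] → contains → yes.
N [7, 237] → before → no.
P [727, 764] → after → no.
Q [396, 680] → overlapped-by → yes.
S [427, 703] → overlapped-by → yes.
U [468, 718] → overlapped-by → yes.
Z [154, 172] → before → no.
Result: A, L, Q, S, U.

A, L, Q, S, U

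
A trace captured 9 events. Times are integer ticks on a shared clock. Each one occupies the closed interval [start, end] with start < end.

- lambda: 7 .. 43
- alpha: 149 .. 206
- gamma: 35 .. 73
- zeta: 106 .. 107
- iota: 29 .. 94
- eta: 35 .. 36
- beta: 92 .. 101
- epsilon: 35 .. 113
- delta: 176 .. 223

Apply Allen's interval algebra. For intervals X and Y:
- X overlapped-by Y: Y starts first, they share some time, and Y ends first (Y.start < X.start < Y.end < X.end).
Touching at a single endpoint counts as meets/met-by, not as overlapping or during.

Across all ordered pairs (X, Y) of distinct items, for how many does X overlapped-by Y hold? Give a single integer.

6

Checking all 72 ordered pairs for relation 'overlapped-by'; matching pairs in alphabetical order:
(beta, iota): beta overlapped-by iota ✓
(delta, alpha): delta overlapped-by alpha ✓
(epsilon, iota): epsilon overlapped-by iota ✓
(epsilon, lambda): epsilon overlapped-by lambda ✓
(gamma, lambda): gamma overlapped-by lambda ✓
(iota, lambda): iota overlapped-by lambda ✓
Count: 6.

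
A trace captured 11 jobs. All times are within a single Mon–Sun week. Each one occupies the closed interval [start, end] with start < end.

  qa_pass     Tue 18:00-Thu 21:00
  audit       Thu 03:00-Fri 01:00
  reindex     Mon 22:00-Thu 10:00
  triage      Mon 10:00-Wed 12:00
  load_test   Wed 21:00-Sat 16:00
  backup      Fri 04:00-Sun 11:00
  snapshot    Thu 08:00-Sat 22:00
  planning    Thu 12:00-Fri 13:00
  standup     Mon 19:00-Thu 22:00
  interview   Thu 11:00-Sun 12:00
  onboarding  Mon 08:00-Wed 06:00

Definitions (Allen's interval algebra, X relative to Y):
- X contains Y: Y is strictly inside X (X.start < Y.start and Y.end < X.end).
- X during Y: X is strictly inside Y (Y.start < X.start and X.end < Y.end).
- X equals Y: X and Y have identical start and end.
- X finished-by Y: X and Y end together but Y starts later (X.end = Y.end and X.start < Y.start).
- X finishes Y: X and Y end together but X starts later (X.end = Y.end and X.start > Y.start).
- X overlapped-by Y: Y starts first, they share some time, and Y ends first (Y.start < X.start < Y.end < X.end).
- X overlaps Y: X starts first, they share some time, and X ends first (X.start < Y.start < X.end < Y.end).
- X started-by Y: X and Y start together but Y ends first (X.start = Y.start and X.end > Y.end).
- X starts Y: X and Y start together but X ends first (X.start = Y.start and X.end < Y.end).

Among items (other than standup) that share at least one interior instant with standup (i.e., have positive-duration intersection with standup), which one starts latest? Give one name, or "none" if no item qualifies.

planning

Target standup = [Mon 19:00, Thu 22:00].
audit [Thu 03:00, Fri 01:00] → overlapped-by → candidate.
backup [Fri 04:00, Sun 11:00] → after → excluded.
interview [Thu 11:00, Sun 12:00] → overlapped-by → candidate.
load_test [Wed 21:00, Sat 16:00] → overlapped-by → candidate.
onboarding [Mon 08:00, Wed 06:00] → overlaps → candidate.
planning [Thu 12:00, Fri 13:00] → overlapped-by → candidate.
qa_pass [Tue 18:00, Thu 21:00] → during → candidate.
reindex [Mon 22:00, Thu 10:00] → during → candidate.
snapshot [Thu 08:00, Sat 22:00] → overlapped-by → candidate.
triage [Mon 10:00, Wed 12:00] → overlaps → candidate.
Among candidates, latest start is Thu 12:00 → planning.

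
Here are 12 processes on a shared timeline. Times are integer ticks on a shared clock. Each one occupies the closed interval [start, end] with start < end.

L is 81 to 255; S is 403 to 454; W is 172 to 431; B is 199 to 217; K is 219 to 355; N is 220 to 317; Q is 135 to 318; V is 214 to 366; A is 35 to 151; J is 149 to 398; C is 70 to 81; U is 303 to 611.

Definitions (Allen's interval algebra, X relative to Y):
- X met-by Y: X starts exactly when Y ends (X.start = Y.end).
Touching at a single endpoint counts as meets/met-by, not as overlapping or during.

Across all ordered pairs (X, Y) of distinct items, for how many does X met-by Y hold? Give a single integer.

Checking all 132 ordered pairs for relation 'met-by'; matching pairs in alphabetical order:
(L, C): L met-by C ✓
Count: 1.

1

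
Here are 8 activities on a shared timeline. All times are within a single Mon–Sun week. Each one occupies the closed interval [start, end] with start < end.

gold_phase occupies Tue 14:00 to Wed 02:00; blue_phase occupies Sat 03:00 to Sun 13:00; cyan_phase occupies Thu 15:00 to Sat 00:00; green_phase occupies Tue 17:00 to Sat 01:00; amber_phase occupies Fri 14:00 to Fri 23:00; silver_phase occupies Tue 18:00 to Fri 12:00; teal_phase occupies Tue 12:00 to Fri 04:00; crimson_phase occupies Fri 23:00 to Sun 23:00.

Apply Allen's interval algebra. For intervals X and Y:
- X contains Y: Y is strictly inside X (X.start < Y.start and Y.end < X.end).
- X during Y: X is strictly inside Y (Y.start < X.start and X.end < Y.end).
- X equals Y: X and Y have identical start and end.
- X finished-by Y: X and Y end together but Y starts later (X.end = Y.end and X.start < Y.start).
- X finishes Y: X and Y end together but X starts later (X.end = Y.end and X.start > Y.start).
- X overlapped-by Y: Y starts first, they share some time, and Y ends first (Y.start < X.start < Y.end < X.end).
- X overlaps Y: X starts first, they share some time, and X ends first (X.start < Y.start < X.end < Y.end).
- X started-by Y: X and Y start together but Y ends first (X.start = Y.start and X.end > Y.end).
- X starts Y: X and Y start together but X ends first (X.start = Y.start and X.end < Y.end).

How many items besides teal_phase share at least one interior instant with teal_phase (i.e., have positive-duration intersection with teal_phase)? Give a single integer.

4

Target teal_phase = [Tue 12:00, Fri 04:00].
amber_phase [Fri 14:00, Fri 23:00] → after → no.
blue_phase [Sat 03:00, Sun 13:00] → after → no.
crimson_phase [Fri 23:00, Sun 23:00] → after → no.
cyan_phase [Thu 15:00, Sat 00:00] → overlapped-by → counts.
gold_phase [Tue 14:00, Wed 02:00] → during → counts.
green_phase [Tue 17:00, Sat 01:00] → overlapped-by → counts.
silver_phase [Tue 18:00, Fri 12:00] → overlapped-by → counts.
Total: 4.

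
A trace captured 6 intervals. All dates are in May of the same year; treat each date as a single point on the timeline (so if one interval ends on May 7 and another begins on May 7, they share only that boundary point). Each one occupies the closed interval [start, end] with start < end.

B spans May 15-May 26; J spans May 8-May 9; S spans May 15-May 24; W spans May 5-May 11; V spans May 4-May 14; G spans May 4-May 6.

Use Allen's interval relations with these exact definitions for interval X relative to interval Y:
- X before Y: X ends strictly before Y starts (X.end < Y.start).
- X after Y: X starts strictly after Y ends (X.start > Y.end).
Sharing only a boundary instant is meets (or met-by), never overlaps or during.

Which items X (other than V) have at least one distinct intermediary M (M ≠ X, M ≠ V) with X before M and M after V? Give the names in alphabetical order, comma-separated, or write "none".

G, J, W

Target V = [May 4, May 14].
Intermediaries M with M after V: B, S.
Via B — items with X before B: G, J, W.
Via S — items with X before S: G, J, W.
Union: G, J, W.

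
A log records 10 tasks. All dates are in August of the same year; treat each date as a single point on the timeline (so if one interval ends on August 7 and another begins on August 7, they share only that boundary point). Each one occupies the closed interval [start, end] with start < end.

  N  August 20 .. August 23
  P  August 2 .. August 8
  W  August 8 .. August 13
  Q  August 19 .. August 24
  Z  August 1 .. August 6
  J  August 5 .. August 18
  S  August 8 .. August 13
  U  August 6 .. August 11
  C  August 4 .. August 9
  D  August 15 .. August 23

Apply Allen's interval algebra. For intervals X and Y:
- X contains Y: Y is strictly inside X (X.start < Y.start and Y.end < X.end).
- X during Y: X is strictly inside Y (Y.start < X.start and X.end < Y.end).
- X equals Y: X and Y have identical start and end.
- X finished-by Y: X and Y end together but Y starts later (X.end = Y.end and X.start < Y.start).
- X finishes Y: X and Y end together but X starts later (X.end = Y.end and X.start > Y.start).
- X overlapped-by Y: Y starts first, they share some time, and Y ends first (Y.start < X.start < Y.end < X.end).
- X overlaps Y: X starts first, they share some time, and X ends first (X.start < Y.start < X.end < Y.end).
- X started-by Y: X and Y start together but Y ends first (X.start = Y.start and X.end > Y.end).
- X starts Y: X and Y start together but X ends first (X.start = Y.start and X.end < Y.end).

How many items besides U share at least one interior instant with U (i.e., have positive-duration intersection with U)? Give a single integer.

Target U = [August 6, August 11].
C [August 4, August 9] → overlaps → counts.
D [August 15, August 23] → after → no.
J [August 5, August 18] → contains → counts.
N [August 20, August 23] → after → no.
P [August 2, August 8] → overlaps → counts.
Q [August 19, August 24] → after → no.
S [August 8, August 13] → overlapped-by → counts.
W [August 8, August 13] → overlapped-by → counts.
Z [August 1, August 6] → meets → no.
Total: 5.

5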